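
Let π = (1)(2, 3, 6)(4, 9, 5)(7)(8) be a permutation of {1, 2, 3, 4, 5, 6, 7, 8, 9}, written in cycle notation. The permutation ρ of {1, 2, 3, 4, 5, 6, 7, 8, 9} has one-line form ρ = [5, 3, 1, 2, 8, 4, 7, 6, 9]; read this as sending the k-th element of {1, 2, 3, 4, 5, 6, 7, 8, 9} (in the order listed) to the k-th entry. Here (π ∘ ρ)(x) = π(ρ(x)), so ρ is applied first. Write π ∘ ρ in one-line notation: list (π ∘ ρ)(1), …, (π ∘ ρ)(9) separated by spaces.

Chase each element through ρ then π: 1 → 5 → 4; 2 → 3 → 6; 3 → 1 → 1; 4 → 2 → 3; 5 → 8 → 8; 6 → 4 → 9; 7 → 7 → 7; 8 → 6 → 2; 9 → 9 → 5.
So π ∘ ρ in one-line form is 4 6 1 3 8 9 7 2 5.

4 6 1 3 8 9 7 2 5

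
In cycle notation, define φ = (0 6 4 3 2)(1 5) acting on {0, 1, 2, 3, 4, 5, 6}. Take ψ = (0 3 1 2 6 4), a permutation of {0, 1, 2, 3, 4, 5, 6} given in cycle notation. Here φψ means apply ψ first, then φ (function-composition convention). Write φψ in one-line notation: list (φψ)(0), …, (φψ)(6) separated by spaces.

(φψ)(x) = φ(ψ(x)). Computing each image: φ(ψ(0)) = φ(3) = 2, φ(ψ(1)) = φ(2) = 0, φ(ψ(2)) = φ(6) = 4, φ(ψ(3)) = φ(1) = 5, φ(ψ(4)) = φ(0) = 6, φ(ψ(5)) = φ(5) = 1, φ(ψ(6)) = φ(4) = 3.
Hence φψ = [2 0 4 5 6 1 3].

2 0 4 5 6 1 3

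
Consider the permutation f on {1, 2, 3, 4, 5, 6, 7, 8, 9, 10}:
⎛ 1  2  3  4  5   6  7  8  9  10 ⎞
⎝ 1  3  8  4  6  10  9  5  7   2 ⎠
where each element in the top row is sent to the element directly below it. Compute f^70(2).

6

Tracing 2 → 3 → … returns to 2 after 6 steps, so 2 lies in a 6-cycle (2 3 8 5 6 10).
Powers repeat with period 6 on this cycle, and 70 mod 6 = 4, so f^70(2) = f^4(2).
Advancing 4 steps from 2: 2 → 3 → 8 → 5 → 6.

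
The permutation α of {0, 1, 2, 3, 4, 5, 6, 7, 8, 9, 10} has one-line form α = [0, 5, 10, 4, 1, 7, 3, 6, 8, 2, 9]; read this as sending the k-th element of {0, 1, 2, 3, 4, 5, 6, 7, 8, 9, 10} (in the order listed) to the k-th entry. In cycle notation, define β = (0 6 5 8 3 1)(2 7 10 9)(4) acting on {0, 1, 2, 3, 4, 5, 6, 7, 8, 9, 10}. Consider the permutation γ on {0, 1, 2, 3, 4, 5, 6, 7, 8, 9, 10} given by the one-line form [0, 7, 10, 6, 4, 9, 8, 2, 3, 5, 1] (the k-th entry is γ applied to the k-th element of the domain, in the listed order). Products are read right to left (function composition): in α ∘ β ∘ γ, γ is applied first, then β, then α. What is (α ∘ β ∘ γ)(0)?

3

(α ∘ β ∘ γ)(0) = α(β(γ(0))). γ(0) = 0, then β(0) = 6, then α(6) = 3, so the result is 3.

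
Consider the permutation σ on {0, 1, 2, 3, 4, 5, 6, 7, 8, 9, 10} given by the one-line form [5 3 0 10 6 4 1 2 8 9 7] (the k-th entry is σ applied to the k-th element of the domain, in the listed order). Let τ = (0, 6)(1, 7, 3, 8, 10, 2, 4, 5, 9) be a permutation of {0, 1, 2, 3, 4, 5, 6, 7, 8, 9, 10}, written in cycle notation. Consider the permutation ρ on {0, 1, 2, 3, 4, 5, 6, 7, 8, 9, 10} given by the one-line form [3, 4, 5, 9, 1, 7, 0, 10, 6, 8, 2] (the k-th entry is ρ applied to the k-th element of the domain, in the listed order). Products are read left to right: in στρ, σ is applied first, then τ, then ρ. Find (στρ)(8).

2

(στρ)(8) = ρ(τ(σ(8))). σ(8) = 8, then τ(8) = 10, then ρ(10) = 2, so the result is 2.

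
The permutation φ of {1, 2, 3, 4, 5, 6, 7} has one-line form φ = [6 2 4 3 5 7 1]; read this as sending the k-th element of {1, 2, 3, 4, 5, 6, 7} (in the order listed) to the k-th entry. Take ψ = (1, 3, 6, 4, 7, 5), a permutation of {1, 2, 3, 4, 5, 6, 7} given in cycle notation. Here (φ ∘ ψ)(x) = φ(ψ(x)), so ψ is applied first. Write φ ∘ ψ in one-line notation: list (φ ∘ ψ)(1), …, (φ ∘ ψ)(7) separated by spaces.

Chase each element through ψ then φ: 1 → 3 → 4; 2 → 2 → 2; 3 → 6 → 7; 4 → 7 → 1; 5 → 1 → 6; 6 → 4 → 3; 7 → 5 → 5.
So φ ∘ ψ in one-line form is 4 2 7 1 6 3 5.

4 2 7 1 6 3 5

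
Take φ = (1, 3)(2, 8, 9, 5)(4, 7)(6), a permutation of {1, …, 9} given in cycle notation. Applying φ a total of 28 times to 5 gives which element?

5

5 lies in the 4-cycle (2, 8, 9, 5).
Since the cycle has length 4, φ^28 acts on it the same as φ^0 (28 mod 4 = 0).
So φ^28(5) = 5.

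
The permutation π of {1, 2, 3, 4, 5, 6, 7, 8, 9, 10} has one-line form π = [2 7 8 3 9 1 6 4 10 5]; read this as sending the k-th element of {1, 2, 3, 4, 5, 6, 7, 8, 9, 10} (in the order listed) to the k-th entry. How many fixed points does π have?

0

No element satisfies π(x) = x, so there are 0 fixed points.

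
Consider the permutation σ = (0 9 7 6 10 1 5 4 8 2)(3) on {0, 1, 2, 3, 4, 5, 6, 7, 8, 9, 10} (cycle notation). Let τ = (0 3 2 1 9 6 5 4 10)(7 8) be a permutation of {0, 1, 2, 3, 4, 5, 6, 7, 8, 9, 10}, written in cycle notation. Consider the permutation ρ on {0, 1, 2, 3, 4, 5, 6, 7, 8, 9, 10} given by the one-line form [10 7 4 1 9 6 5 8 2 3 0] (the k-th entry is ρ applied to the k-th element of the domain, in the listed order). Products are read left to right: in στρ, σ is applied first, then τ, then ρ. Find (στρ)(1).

9

Apply the permutations in order: σ(1) = 5, then τ(5) = 4, then ρ(4) = 9. So (στρ)(1) = 9.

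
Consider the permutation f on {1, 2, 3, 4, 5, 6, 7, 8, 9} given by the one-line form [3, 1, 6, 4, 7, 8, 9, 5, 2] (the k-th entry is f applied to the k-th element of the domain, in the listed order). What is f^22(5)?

Tracing 5 → 7 → … returns to 5 after 8 steps, so 5 lies in an 8-cycle (1, 3, 6, 8, 5, 7, 9, 2).
Powers repeat with period 8 on this cycle, and 22 mod 8 = 6, so f^22(5) = f^6(5).
Stepping 6 places around the cycle: 5 → 7 → 9 → 2 → 1 → 3 → 6.

6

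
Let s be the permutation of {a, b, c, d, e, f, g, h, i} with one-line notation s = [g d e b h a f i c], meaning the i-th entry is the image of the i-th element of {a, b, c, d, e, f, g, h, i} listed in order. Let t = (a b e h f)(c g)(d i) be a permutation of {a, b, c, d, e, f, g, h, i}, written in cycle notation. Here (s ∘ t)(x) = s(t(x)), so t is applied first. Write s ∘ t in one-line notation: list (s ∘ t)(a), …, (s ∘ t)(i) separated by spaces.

Chase each element through t then s: a → b → d; b → e → h; c → g → f; d → i → c; e → h → i; f → a → g; g → c → e; h → f → a; i → d → b.
So s ∘ t in one-line form is d h f c i g e a b.

d h f c i g e a b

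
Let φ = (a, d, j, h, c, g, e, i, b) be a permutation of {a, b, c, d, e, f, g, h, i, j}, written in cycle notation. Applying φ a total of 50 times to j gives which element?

j lies in the 9-cycle (a, d, j, h, c, g, e, i, b).
Since the cycle has length 9, φ^50 acts on it the same as φ^5 (50 mod 9 = 5).
Stepping 5 places around the cycle: j → h → c → g → e → i.

i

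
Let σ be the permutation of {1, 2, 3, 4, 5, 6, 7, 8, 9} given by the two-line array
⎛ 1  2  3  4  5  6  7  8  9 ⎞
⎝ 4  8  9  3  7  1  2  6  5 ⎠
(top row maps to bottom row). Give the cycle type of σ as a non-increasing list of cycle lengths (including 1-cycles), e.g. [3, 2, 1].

The disjoint cycles are (1 4 3 9 5 7 2 8 6), with lengths 9 in non-increasing order.

[9]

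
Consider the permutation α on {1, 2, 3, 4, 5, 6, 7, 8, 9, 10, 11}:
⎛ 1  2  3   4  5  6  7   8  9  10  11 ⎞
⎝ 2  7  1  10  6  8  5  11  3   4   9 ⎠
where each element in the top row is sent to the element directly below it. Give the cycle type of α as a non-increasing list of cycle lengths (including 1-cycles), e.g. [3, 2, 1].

The disjoint cycles are (1 2 7 5 6 8 11 9 3)(4 10), with lengths 9, 2 in non-increasing order.

[9, 2]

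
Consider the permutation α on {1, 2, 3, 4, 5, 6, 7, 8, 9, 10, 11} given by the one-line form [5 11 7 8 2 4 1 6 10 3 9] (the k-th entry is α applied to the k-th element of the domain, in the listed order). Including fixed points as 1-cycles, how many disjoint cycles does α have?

The cycle decomposition is (1 5 2 11 9 10 3 7)(4 8 6), which has 2 cycles (counting 1-cycles).

2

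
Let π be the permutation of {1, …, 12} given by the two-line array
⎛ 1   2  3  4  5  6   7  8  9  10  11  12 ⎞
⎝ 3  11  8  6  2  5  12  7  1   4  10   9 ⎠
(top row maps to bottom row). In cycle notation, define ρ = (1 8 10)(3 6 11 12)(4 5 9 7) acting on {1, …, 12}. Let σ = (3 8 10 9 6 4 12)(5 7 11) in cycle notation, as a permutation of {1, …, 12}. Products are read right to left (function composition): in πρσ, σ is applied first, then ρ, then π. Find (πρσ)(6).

Apply the permutations in order: σ(6) = 4, then ρ(4) = 5, then π(5) = 2. So (πρσ)(6) = 2.

2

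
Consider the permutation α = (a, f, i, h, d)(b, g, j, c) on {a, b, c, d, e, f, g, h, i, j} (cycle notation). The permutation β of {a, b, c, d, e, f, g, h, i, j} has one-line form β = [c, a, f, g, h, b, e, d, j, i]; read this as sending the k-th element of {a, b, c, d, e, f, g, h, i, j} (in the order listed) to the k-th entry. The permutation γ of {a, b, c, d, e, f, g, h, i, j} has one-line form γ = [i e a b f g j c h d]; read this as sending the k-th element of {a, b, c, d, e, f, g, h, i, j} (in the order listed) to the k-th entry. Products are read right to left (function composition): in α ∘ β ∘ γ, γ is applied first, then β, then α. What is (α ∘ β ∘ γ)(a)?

c

(α ∘ β ∘ γ)(a) = α(β(γ(a))). γ(a) = i, then β(i) = j, then α(j) = c, so the result is c.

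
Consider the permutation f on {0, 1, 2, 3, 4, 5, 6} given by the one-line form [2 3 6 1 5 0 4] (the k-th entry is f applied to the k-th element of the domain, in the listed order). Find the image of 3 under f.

3 is element number 4 of the domain, and entry number 4 of the one-line form is 1, so f(3) = 1.

1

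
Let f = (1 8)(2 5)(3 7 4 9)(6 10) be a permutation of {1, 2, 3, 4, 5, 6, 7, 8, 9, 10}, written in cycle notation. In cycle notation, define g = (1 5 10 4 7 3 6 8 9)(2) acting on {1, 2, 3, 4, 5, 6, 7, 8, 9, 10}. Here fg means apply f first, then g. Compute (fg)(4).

f(4) = 9, then g(9) = 1; composing gives (fg)(4) = 1.

1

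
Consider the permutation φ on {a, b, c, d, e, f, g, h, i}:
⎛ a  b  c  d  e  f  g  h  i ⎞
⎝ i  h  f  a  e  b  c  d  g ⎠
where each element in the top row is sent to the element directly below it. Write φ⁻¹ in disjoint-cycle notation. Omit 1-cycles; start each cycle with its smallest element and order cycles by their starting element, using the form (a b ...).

(a d h b f c g i)

First write φ in disjoint cycles: (a i g c f b h d).
Reversing each cycle (and rotating so the smallest element leads) gives φ⁻¹ = (a d h b f c g i).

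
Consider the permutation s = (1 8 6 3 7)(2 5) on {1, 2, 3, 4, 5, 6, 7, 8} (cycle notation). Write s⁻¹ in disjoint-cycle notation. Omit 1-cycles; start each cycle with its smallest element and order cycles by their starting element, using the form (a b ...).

(1 7 3 6 8)(2 5)

Inverting a permutation written in cycle notation just reverses the order within every cycle.
Reversing each cycle of s and rotating so the smallest element leads gives (1 7 3 6 8)(2 5).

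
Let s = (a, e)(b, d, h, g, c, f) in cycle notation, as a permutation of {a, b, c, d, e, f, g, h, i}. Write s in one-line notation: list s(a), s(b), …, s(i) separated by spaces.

e d f h a b c g i

Reading each image from the cycles: a→e, b→d, c→f, d→h, e→a, f→b, g→c, h→g, i→i.
Listing these in domain order gives e d f h a b c g i.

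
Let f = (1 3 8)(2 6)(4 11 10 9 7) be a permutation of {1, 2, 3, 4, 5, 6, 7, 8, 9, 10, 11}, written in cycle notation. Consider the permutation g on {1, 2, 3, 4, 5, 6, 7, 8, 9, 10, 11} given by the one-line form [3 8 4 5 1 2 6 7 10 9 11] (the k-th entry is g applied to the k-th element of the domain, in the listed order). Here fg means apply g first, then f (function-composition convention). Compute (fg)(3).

11

g(3) = 4, then f(4) = 11; composing gives (fg)(3) = 11.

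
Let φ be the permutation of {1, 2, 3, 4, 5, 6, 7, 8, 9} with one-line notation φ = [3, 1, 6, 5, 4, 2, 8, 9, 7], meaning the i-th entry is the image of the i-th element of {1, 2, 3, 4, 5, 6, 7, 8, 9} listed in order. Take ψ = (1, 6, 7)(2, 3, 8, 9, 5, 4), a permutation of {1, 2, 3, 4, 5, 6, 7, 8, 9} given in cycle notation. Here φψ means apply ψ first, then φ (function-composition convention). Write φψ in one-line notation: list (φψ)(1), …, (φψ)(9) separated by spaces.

2 6 9 1 5 8 3 7 4

(φψ)(x) = φ(ψ(x)). Computing each image: φ(ψ(1)) = φ(6) = 2, φ(ψ(2)) = φ(3) = 6, φ(ψ(3)) = φ(8) = 9, φ(ψ(4)) = φ(2) = 1, φ(ψ(5)) = φ(4) = 5, φ(ψ(6)) = φ(7) = 8, φ(ψ(7)) = φ(1) = 3, φ(ψ(8)) = φ(9) = 7, φ(ψ(9)) = φ(5) = 4.
Hence φψ = [2 6 9 1 5 8 3 7 4].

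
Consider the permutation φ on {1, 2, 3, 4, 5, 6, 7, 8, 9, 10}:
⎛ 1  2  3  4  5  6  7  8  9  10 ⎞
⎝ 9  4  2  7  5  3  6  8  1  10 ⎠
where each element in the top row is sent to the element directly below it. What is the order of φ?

10

Decomposing into disjoint cycles gives cycle lengths 5, 2, 1, 1, 1.
The order is lcm(5, 2) = 10.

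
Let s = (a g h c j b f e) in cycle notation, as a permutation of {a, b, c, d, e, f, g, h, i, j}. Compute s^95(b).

b lies in the 8-cycle (a g h c j b f e).
Powers repeat with period 8 on this cycle, and 95 mod 8 = 7, so s^95(b) = s^7(b).
Advancing 7 steps from b: b → f → e → a → g → h → c → j.

j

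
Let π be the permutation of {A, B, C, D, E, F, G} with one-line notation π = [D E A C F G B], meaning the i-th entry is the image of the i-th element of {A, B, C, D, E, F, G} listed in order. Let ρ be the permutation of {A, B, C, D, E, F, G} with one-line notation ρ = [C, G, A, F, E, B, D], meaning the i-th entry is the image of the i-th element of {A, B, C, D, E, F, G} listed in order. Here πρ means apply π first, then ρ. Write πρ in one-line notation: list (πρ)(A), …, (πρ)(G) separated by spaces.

Chase each element through π then ρ: A → D → F; B → E → E; C → A → C; D → C → A; E → F → B; F → G → D; G → B → G.
So πρ in one-line form is F E C A B D G.

F E C A B D G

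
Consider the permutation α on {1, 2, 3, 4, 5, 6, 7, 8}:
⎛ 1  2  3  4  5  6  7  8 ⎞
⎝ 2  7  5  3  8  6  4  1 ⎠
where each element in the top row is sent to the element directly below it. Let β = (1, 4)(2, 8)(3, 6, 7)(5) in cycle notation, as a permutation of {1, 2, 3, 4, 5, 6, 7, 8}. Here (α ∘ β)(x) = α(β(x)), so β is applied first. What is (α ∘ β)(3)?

6

First apply β: β(3) = 6, then α(6) = 6. Thus (α ∘ β)(3) = 6.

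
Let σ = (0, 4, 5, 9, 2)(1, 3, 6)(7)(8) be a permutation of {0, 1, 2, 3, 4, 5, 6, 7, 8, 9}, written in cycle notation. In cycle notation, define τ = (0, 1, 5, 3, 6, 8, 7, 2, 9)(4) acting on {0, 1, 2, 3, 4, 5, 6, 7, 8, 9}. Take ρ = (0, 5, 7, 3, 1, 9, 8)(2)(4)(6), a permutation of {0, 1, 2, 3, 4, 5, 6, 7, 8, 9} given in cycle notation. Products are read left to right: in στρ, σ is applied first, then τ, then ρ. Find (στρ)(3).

0

Chase 3: σ(3) = 6; τ(6) = 8; ρ(8) = 0. Hence (στρ)(3) = 0.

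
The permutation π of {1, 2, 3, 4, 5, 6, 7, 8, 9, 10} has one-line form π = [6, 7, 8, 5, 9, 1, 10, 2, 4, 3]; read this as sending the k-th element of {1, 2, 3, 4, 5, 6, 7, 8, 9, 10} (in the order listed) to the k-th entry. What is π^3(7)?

Tracing 7 → 10 → … returns to 7 after 5 steps, so 7 lies in a 5-cycle (2 7 10 3 8).
Stepping 3 places around the cycle: 7 → 10 → 3 → 8.

8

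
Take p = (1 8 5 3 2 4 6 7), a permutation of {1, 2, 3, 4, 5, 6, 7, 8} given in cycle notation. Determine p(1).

8

1 appears in (1 8 5 3 2 4 6 7); the next entry (wrapping around) is 8.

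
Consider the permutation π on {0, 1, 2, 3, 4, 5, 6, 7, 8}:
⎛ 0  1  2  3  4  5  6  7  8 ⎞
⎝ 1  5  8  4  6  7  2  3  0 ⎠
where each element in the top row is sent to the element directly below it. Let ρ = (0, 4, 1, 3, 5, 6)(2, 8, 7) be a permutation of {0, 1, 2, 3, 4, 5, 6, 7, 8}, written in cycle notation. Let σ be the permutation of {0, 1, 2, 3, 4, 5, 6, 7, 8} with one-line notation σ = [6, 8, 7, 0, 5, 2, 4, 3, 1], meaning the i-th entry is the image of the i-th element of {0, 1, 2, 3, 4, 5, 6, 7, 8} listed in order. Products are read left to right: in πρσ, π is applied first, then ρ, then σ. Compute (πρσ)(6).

1

(πρσ)(6) = σ(ρ(π(6))). π(6) = 2, then ρ(2) = 8, then σ(8) = 1, so the result is 1.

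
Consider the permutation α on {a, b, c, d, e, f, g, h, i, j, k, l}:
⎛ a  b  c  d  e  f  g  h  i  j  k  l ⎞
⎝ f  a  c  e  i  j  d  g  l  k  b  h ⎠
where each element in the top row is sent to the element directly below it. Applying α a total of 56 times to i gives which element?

h

Tracing i → l → … returns to i after 6 steps, so i lies in a 6-cycle (d, e, i, l, h, g).
Powers repeat with period 6 on this cycle, and 56 mod 6 = 2, so α^56(i) = α^2(i).
Stepping 2 places around the cycle: i → l → h.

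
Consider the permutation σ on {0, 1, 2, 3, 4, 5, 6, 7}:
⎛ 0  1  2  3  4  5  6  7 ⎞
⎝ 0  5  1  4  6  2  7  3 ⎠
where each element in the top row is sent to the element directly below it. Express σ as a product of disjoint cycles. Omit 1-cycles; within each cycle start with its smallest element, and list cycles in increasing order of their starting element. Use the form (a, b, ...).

(1, 5, 2)(3, 4, 6, 7)

Iterating σ from 1 gives 1 → 5 → 2 → 1; that is the 3-cycle (1, 5, 2).
Continuing from each remaining unvisited element yields (1, 5, 2)(3, 4, 6, 7).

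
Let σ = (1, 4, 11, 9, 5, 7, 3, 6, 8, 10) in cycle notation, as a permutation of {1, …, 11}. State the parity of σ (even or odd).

The cycle lengths are 10, 1.
A cycle is odd iff its length is even; σ has 1 even-length cycle, so sgn(σ) = (−1)^1 and σ is odd.

odd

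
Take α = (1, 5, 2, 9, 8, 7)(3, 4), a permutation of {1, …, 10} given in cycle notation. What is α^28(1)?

8

1 lies in the 6-cycle (1, 5, 2, 9, 8, 7).
On a 6-cycle, α^6 is the identity, so α^28 = α^4 there (28 ≡ 4 mod 6).
Stepping 4 places around the cycle: 1 → 5 → 2 → 9 → 8.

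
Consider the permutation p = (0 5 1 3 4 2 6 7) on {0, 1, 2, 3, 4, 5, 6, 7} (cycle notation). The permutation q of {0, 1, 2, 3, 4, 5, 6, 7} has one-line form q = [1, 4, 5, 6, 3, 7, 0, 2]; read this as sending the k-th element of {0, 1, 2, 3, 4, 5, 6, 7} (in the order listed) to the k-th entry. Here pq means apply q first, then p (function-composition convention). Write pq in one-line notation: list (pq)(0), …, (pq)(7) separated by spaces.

(pq)(x) = p(q(x)). Computing each image: p(q(0)) = p(1) = 3, p(q(1)) = p(4) = 2, p(q(2)) = p(5) = 1, p(q(3)) = p(6) = 7, p(q(4)) = p(3) = 4, p(q(5)) = p(7) = 0, p(q(6)) = p(0) = 5, p(q(7)) = p(2) = 6.
Hence pq = [3 2 1 7 4 0 5 6].

3 2 1 7 4 0 5 6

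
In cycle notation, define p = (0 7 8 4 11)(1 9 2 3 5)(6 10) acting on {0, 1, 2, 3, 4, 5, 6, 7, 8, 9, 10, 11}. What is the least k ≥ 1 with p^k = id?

The cycle type of p is (5, 5, 2).
Since disjoint cycles commute, ord(p) = lcm(5, 5, 2) = 10.

10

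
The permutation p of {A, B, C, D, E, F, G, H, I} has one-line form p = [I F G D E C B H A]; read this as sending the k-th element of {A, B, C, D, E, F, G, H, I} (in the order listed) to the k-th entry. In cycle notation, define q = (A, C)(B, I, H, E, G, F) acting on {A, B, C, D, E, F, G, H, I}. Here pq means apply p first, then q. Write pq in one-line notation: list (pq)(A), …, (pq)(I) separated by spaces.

H B F D G A I E C

Chase each element through p then q: A → I → H; B → F → B; C → G → F; D → D → D; E → E → G; F → C → A; G → B → I; H → H → E; I → A → C.
So pq in one-line form is H B F D G A I E C.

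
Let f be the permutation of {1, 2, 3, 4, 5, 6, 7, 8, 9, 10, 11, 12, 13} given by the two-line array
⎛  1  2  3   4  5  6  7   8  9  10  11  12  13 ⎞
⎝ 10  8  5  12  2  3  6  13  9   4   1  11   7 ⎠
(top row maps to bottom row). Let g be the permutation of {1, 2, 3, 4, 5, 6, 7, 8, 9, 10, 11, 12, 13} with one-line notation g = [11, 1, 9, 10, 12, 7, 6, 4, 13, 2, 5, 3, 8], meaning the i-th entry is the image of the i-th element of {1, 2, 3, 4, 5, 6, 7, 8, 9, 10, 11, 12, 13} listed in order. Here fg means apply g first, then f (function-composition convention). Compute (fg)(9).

First apply g: g(9) = 13, then f(13) = 7. Thus (fg)(9) = 7.

7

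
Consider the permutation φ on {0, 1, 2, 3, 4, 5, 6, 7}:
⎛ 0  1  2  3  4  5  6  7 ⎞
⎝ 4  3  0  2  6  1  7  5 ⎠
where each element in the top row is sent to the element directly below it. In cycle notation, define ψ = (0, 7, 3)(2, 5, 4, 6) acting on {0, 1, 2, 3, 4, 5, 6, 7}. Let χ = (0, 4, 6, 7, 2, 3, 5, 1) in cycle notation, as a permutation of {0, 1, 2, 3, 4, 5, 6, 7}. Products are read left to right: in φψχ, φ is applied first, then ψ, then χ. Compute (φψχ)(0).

Chase 0: φ(0) = 4; ψ(4) = 6; χ(6) = 7. Hence (φψχ)(0) = 7.

7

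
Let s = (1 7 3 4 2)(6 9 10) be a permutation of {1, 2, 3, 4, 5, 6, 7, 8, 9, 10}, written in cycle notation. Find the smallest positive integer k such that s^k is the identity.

The disjoint cycles have lengths 5, 3, 1, 1.
Since disjoint cycles commute, ord(s) = lcm(5, 3) = 15.

15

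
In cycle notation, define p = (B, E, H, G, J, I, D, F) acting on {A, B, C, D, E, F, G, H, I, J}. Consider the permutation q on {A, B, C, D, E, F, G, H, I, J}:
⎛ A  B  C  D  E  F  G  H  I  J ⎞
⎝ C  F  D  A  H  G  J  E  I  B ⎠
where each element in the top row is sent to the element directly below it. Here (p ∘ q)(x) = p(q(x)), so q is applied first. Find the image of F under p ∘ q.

First apply q: q(F) = G, then p(G) = J. Thus (p ∘ q)(F) = J.

J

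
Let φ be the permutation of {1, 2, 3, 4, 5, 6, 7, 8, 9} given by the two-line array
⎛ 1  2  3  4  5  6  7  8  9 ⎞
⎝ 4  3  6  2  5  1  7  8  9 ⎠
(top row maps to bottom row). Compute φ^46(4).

Tracing 4 → 2 → … returns to 4 after 5 steps, so 4 lies in a 5-cycle (1, 4, 2, 3, 6).
Since the cycle has length 5, φ^46 acts on it the same as φ^1 (46 mod 5 = 1).
Advancing 1 step from 4: 4 → 2.

2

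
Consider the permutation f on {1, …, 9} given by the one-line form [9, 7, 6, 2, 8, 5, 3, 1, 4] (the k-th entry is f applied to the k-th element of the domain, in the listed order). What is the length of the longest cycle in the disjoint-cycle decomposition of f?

9

Decomposing into disjoint cycles gives (1, 9, 4, 2, 7, 3, 6, 5, 8); the longest has length 9.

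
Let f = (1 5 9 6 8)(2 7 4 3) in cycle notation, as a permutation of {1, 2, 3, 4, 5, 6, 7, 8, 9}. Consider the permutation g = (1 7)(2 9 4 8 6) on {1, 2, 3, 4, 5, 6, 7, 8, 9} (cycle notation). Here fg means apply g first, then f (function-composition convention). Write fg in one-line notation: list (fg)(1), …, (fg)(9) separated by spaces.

(fg)(x) = f(g(x)). Computing each image: f(g(1)) = f(7) = 4, f(g(2)) = f(9) = 6, f(g(3)) = f(3) = 2, f(g(4)) = f(8) = 1, f(g(5)) = f(5) = 9, f(g(6)) = f(2) = 7, f(g(7)) = f(1) = 5, f(g(8)) = f(6) = 8, f(g(9)) = f(4) = 3.
Hence fg = [4 6 2 1 9 7 5 8 3].

4 6 2 1 9 7 5 8 3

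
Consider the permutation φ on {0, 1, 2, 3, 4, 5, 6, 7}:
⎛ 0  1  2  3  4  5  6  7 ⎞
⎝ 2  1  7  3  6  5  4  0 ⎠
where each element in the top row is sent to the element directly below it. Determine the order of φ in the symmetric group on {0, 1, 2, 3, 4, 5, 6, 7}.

Writing φ as disjoint cycles, the cycle lengths are 3, 2, 1, 1, 1.
The order of φ is the least common multiple of its cycle lengths: lcm(3, 2) = 6.

6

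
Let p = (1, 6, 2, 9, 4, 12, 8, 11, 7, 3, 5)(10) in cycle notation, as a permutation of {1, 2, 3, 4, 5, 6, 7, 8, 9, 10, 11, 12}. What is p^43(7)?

7 lies in the 11-cycle (1, 6, 2, 9, 4, 12, 8, 11, 7, 3, 5).
On an 11-cycle, p^11 is the identity, so p^43 = p^10 there (43 ≡ 10 mod 11).
Advancing 10 steps from 7: 7 → 3 → 5 → 1 → 6 → 2 → 9 → 4 → 12 → 8 → 11.

11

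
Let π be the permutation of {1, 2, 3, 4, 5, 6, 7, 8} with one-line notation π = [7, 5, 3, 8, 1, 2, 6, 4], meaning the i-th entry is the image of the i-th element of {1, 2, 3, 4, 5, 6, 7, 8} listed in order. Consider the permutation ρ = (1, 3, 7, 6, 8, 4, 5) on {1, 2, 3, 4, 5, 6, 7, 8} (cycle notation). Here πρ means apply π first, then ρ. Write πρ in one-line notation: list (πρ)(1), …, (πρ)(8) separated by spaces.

(πρ)(x) = ρ(π(x)). Computing each image: ρ(π(1)) = ρ(7) = 6, ρ(π(2)) = ρ(5) = 1, ρ(π(3)) = ρ(3) = 7, ρ(π(4)) = ρ(8) = 4, ρ(π(5)) = ρ(1) = 3, ρ(π(6)) = ρ(2) = 2, ρ(π(7)) = ρ(6) = 8, ρ(π(8)) = ρ(4) = 5.
Hence πρ = [6 1 7 4 3 2 8 5].

6 1 7 4 3 2 8 5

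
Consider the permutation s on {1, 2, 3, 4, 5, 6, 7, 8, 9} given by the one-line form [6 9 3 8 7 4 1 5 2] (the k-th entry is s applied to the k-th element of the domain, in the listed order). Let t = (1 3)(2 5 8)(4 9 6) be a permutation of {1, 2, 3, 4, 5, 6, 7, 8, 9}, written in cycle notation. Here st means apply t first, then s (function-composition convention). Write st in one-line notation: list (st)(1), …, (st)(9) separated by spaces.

Chase each element through t then s: 1 → 3 → 3; 2 → 5 → 7; 3 → 1 → 6; 4 → 9 → 2; 5 → 8 → 5; 6 → 4 → 8; 7 → 7 → 1; 8 → 2 → 9; 9 → 6 → 4.
Collecting the images, st = [3 7 6 2 5 8 1 9 4].

3 7 6 2 5 8 1 9 4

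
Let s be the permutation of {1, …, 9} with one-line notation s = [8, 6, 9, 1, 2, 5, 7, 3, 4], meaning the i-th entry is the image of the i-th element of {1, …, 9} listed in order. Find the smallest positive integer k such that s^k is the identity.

Decomposing into disjoint cycles gives cycle lengths 5, 3, 1.
The order is lcm(5, 3) = 15.

15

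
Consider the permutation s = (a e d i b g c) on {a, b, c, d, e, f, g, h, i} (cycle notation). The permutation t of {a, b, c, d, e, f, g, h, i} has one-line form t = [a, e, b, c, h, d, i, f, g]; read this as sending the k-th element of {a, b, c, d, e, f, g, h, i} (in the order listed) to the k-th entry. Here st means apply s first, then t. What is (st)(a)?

s(a) = e, then t(e) = h; composing gives (st)(a) = h.

h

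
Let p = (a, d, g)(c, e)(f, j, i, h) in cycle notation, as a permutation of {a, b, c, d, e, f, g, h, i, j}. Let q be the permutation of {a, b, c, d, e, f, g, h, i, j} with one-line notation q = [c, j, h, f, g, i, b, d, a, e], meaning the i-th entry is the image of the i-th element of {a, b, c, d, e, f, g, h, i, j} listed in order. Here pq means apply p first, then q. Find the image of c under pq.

p(c) = e, then q(e) = g; composing gives (pq)(c) = g.

g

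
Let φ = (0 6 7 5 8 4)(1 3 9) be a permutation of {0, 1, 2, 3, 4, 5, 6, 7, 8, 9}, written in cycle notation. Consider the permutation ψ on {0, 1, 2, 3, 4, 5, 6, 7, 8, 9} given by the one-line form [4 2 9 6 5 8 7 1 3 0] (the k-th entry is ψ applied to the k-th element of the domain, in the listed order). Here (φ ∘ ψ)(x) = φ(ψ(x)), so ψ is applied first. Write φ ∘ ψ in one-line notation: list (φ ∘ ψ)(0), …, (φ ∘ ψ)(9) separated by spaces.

Chase each element through ψ then φ: 0 → 4 → 0; 1 → 2 → 2; 2 → 9 → 1; 3 → 6 → 7; 4 → 5 → 8; 5 → 8 → 4; 6 → 7 → 5; 7 → 1 → 3; 8 → 3 → 9; 9 → 0 → 6.
So φ ∘ ψ in one-line form is 0 2 1 7 8 4 5 3 9 6.

0 2 1 7 8 4 5 3 9 6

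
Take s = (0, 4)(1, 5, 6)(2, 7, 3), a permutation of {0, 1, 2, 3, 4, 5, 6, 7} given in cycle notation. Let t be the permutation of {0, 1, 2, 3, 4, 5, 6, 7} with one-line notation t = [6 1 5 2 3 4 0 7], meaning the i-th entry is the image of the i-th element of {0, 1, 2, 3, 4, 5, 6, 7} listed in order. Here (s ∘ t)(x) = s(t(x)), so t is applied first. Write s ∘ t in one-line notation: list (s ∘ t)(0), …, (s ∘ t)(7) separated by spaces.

1 5 6 7 2 0 4 3

(s ∘ t)(x) = s(t(x)). Computing each image: s(t(0)) = s(6) = 1, s(t(1)) = s(1) = 5, s(t(2)) = s(5) = 6, s(t(3)) = s(2) = 7, s(t(4)) = s(3) = 2, s(t(5)) = s(4) = 0, s(t(6)) = s(0) = 4, s(t(7)) = s(7) = 3.
Hence s ∘ t = [1 5 6 7 2 0 4 3].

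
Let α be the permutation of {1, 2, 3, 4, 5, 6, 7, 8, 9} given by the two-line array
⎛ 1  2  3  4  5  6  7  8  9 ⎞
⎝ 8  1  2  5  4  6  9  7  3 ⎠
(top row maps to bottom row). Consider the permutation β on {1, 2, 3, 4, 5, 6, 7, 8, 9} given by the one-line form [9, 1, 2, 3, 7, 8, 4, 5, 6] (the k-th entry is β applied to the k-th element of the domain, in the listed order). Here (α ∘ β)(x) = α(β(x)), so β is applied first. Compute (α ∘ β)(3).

1

First apply β: β(3) = 2, then α(2) = 1. Thus (α ∘ β)(3) = 1.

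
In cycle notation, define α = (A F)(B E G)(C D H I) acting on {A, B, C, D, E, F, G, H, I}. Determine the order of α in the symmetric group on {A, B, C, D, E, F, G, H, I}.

12

The disjoint cycles have lengths 4, 3, 2.
Since disjoint cycles commute, ord(α) = lcm(4, 3, 2) = 12.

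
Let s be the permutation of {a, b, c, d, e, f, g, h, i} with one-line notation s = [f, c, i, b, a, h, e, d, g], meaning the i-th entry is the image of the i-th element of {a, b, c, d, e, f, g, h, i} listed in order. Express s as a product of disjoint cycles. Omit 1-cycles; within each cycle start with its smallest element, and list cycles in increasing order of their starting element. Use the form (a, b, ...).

Start at a and follow images: a → f → h → d → b → c → i → g → e → a, giving the cycle (a, f, h, d, b, c, i, g, e).
Repeating from the next unused element and collecting all non-trivial cycles gives (a, f, h, d, b, c, i, g, e).

(a, f, h, d, b, c, i, g, e)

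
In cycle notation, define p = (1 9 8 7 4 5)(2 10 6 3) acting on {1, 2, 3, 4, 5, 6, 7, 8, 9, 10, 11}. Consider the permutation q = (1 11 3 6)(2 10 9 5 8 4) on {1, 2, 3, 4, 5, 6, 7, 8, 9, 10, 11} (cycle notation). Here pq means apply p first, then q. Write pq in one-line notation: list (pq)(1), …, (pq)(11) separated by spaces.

(pq)(x) = q(p(x)). Computing each image: q(p(1)) = q(9) = 5, q(p(2)) = q(10) = 9, q(p(3)) = q(2) = 10, q(p(4)) = q(5) = 8, q(p(5)) = q(1) = 11, q(p(6)) = q(3) = 6, q(p(7)) = q(4) = 2, q(p(8)) = q(7) = 7, q(p(9)) = q(8) = 4, q(p(10)) = q(6) = 1, q(p(11)) = q(11) = 3.
Hence pq = [5 9 10 8 11 6 2 7 4 1 3].

5 9 10 8 11 6 2 7 4 1 3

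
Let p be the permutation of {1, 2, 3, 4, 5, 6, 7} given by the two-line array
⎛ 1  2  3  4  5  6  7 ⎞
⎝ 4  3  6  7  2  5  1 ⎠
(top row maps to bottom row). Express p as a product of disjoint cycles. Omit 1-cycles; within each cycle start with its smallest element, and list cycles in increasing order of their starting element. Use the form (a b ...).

Start at 1 and follow images: 1 → 4 → 7 → 1, giving the cycle (1 4 7).
Continuing from each remaining unvisited element yields (1 4 7)(2 3 6 5).

(1 4 7)(2 3 6 5)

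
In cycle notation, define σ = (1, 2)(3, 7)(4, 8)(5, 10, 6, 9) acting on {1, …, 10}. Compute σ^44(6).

6

6 lies in the 4-cycle (5, 10, 6, 9).
Powers repeat with period 4 on this cycle, and 44 mod 4 = 0, so σ^44(6) = σ^0(6).
So σ^44(6) = 6.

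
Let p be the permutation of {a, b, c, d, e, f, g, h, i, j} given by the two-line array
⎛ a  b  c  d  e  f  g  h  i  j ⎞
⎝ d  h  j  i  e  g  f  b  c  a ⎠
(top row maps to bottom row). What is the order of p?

10

Writing p as disjoint cycles, the cycle lengths are 5, 2, 2, 1.
Since disjoint cycles commute, ord(p) = lcm(5, 2, 2) = 10.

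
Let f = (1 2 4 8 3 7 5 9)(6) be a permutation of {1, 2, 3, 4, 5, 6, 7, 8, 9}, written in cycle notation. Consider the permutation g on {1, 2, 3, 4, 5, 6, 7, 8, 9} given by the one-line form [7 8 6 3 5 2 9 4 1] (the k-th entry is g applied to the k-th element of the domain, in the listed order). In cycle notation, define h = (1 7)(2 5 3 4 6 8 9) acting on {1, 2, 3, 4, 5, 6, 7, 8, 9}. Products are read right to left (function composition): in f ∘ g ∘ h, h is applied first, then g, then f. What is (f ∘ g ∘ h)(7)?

5

Chase 7: h(7) = 1; g(1) = 7; f(7) = 5. Hence (f ∘ g ∘ h)(7) = 5.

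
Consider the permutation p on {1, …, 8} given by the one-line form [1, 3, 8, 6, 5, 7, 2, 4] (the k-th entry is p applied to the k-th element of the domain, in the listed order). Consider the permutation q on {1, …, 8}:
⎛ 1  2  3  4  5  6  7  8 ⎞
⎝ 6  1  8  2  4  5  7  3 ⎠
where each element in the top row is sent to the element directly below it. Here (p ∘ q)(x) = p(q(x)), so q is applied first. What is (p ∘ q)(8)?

8

First apply q: q(8) = 3, then p(3) = 8. Thus (p ∘ q)(8) = 8.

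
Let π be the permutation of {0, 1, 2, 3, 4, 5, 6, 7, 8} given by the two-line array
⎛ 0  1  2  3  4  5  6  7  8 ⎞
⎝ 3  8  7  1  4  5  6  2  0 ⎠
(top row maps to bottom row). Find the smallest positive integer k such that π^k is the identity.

4

Writing π as disjoint cycles, the cycle lengths are 4, 2, 1, 1, 1.
The order of π is the least common multiple of its cycle lengths: lcm(4, 2) = 4.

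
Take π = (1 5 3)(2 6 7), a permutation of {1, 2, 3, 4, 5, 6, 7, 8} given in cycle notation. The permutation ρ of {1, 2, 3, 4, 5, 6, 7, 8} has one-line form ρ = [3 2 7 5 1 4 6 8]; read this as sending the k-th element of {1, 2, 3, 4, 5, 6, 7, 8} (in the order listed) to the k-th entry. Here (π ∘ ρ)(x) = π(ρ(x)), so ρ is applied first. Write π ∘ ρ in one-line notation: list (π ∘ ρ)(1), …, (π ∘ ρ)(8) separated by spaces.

(π ∘ ρ)(x) = π(ρ(x)). Computing each image: π(ρ(1)) = π(3) = 1, π(ρ(2)) = π(2) = 6, π(ρ(3)) = π(7) = 2, π(ρ(4)) = π(5) = 3, π(ρ(5)) = π(1) = 5, π(ρ(6)) = π(4) = 4, π(ρ(7)) = π(6) = 7, π(ρ(8)) = π(8) = 8.
Hence π ∘ ρ = [1 6 2 3 5 4 7 8].

1 6 2 3 5 4 7 8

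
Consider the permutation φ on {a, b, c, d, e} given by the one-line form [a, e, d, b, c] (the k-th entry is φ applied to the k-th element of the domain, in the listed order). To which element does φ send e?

e is element number 5 of the domain, and entry number 5 of the one-line form is c, so φ(e) = c.

c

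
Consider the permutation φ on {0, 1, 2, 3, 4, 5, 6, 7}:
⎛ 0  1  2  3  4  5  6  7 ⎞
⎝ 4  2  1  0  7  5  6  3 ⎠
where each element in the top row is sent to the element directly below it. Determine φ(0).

The entry below 0 in the array is 4, so φ(0) = 4.

4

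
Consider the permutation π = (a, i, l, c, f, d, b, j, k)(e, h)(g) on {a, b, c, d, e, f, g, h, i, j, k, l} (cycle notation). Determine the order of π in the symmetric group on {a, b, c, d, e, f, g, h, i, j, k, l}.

18

The cycle type of π is (9, 2, 1).
The order of π is the least common multiple of its cycle lengths: lcm(9, 2) = 18.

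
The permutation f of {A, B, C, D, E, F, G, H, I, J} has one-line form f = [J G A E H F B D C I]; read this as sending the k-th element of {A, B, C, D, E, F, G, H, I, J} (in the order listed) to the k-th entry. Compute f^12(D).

Tracing D → E → … returns to D after 3 steps, so D lies in a 3-cycle (D E H).
Powers repeat with period 3 on this cycle, and 12 mod 3 = 0, so f^12(D) = f^0(D).
So f^12(D) = D.

D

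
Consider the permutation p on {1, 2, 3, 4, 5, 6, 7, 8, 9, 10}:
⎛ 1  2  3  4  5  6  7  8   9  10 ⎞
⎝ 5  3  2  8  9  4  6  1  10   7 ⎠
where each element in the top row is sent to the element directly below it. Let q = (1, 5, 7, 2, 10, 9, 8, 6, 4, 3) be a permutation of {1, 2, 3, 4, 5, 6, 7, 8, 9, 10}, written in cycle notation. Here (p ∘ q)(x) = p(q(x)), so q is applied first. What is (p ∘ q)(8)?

q(8) = 6, then p(6) = 4; composing gives (p ∘ q)(8) = 4.

4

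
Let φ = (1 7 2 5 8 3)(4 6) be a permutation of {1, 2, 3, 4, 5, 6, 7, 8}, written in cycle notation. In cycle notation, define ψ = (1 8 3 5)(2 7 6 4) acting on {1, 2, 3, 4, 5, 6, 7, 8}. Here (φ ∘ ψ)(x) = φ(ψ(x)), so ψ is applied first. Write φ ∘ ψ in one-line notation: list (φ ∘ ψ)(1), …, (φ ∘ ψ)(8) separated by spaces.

3 2 8 5 7 6 4 1

For each element, apply ψ then φ: 1 → 8 → 3; 2 → 7 → 2; 3 → 5 → 8; 4 → 2 → 5; 5 → 1 → 7; 6 → 4 → 6; 7 → 6 → 4; 8 → 3 → 1.
Collecting the images, φ ∘ ψ = [3 2 8 5 7 6 4 1].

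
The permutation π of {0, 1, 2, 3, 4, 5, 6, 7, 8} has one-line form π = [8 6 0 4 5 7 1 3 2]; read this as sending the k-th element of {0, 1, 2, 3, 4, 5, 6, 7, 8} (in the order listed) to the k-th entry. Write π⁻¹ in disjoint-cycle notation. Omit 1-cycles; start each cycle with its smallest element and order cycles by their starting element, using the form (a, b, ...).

(0, 2, 8)(1, 6)(3, 7, 5, 4)

The cycle decomposition of π is (0, 8, 2)(1, 6)(3, 4, 5, 7).
The inverse reverses every cycle; in canonical form, π⁻¹ = (0, 2, 8)(1, 6)(3, 7, 5, 4).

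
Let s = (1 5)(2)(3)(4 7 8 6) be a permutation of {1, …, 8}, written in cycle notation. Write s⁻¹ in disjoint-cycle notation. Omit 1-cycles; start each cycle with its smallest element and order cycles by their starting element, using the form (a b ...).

The inverse reverses each cycle.
After reversing and putting each cycle's least element first, s⁻¹ = (1 5)(4 6 8 7).

(1 5)(4 6 8 7)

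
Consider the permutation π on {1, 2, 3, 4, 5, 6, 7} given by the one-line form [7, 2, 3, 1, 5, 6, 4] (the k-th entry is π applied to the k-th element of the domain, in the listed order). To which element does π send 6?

6

6 is element number 6 of the domain, and entry number 6 of the one-line form is 6, so π(6) = 6.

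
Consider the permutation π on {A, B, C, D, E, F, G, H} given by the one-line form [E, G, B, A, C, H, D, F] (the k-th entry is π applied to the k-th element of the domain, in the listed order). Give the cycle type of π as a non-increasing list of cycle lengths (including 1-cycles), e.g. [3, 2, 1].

The disjoint cycles are (A, E, C, B, G, D)(F, H), with lengths 6, 2 in non-increasing order.

[6, 2]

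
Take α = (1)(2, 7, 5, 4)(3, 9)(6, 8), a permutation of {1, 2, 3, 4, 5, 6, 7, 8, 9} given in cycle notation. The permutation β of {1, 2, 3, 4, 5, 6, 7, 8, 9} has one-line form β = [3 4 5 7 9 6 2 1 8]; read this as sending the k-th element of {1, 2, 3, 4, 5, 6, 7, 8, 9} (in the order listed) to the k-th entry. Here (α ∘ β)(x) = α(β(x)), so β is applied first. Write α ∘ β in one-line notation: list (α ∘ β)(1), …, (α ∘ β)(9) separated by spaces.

9 2 4 5 3 8 7 1 6

(α ∘ β)(x) = α(β(x)). Computing each image: α(β(1)) = α(3) = 9, α(β(2)) = α(4) = 2, α(β(3)) = α(5) = 4, α(β(4)) = α(7) = 5, α(β(5)) = α(9) = 3, α(β(6)) = α(6) = 8, α(β(7)) = α(2) = 7, α(β(8)) = α(1) = 1, α(β(9)) = α(8) = 6.
Hence α ∘ β = [9 2 4 5 3 8 7 1 6].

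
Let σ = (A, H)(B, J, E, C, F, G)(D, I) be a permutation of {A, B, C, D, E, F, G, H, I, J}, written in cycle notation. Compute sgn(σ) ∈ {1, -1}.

-1

The cycle lengths are 6, 2, 2.
A cycle is odd iff its length is even; σ has 3 even-length cycles, so sgn(σ) = (−1)^3 and σ is odd.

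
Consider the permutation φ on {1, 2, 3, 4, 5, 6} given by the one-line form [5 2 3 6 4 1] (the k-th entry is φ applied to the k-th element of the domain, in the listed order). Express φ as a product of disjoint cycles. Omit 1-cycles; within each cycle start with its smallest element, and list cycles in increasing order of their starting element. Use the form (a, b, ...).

(1, 5, 4, 6)

Start at 1 and follow images: 1 → 5 → 4 → 6 → 1, giving the cycle (1, 5, 4, 6).
Continuing from each remaining unvisited element yields (1, 5, 4, 6).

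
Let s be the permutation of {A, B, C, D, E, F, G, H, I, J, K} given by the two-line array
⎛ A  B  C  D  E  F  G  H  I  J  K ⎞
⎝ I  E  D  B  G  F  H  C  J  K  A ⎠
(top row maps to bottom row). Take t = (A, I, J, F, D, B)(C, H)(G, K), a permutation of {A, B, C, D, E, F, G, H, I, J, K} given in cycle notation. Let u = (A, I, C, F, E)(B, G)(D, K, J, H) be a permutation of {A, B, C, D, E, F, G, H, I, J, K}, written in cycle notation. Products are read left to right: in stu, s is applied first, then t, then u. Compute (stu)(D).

I

(stu)(D) = u(t(s(D))). s(D) = B, then t(B) = A, then u(A) = I, so the result is I.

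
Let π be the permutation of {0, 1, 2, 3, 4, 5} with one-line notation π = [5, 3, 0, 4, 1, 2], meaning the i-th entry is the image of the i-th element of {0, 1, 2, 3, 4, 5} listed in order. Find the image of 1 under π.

3

1 is element number 2 of the domain, and entry number 2 of the one-line form is 3, so π(1) = 3.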